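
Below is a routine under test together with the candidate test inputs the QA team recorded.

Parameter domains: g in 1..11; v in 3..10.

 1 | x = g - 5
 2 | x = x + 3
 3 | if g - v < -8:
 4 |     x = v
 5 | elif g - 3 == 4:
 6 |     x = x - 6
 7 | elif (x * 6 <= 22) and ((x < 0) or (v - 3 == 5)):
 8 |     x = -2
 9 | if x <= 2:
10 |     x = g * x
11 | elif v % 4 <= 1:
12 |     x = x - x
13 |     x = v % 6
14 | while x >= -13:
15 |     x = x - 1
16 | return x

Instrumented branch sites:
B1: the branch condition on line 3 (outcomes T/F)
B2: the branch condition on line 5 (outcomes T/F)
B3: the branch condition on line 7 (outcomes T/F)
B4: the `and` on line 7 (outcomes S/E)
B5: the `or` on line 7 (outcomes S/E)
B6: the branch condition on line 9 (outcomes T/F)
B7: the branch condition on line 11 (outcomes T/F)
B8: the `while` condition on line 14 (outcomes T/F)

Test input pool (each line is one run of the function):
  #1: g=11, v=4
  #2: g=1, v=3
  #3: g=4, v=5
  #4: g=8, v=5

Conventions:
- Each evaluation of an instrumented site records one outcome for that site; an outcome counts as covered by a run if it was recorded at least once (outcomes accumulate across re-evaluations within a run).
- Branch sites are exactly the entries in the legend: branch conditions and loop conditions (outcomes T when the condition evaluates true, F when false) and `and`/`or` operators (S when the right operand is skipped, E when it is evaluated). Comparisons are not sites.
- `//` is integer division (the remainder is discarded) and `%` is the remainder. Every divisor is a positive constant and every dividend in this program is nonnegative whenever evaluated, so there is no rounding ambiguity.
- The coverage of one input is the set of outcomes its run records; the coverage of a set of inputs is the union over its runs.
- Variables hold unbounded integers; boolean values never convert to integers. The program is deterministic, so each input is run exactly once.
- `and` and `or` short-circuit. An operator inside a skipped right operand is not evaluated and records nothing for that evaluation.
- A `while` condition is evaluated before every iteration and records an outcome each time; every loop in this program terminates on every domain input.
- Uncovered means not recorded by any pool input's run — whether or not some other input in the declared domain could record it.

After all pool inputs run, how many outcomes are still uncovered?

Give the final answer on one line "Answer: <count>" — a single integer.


input #1, g=11, v=4: outcomes B1=F, B2=F, B3=F, B4=S, B6=F, B7=T, B8=T, B8=F
input #2, g=1, v=3: outcomes B1=F, B2=F, B3=T, B4=E, B5=S, B6=T, B8=T, B8=F
input #3, g=4, v=5: outcomes B1=F, B2=F, B3=F, B4=E, B5=E, B6=T, B8=T, B8=F
input #4, g=8, v=5: outcomes B1=F, B2=F, B3=F, B4=S, B6=F, B7=T, B8=T, B8=F
union over the pool: B1=F, B2=F, B3=T, B3=F, B4=S, B4=E, B5=S, B5=E, B6=T, B6=F, B7=T, B8=T, B8=F
uncovered (3 of 16): B1=T, B2=T, B7=F
Answer: 3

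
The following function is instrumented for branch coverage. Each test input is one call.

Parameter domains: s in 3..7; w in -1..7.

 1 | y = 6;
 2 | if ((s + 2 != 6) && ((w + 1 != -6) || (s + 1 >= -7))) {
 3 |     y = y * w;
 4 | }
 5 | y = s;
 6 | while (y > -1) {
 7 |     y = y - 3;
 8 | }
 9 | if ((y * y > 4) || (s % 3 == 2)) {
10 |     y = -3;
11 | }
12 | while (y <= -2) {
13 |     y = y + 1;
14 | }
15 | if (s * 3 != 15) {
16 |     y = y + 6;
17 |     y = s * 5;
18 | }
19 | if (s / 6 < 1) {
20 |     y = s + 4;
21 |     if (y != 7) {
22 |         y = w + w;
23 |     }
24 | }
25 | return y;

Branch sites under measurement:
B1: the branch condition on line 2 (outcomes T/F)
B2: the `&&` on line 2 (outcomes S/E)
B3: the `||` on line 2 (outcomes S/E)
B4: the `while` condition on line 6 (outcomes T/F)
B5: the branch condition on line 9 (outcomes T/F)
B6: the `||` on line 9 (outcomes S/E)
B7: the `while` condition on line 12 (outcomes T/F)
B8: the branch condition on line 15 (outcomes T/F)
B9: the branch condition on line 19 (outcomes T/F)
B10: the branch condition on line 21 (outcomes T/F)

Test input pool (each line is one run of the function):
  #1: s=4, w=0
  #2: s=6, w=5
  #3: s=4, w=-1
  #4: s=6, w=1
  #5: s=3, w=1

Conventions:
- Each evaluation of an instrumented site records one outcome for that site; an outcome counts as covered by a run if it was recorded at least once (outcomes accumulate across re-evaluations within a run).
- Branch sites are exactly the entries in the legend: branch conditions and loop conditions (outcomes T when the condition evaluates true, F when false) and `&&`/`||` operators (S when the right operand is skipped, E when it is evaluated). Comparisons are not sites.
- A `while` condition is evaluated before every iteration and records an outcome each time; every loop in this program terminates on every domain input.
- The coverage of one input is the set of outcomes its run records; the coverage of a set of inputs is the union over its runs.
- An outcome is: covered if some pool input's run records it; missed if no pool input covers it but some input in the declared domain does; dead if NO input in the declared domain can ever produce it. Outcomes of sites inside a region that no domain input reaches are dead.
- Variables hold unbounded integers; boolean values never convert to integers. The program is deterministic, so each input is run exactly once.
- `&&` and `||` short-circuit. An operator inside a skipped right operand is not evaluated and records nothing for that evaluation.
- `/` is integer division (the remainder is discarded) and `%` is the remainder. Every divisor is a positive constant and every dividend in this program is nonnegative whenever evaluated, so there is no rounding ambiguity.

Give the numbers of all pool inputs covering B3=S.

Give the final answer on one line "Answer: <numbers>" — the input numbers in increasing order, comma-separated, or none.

input #1 (s=4, w=0): does not produce B3=S
input #2 (s=6, w=5): produces B3=S
input #3 (s=4, w=-1): does not produce B3=S
input #4 (s=6, w=1): produces B3=S
input #5 (s=3, w=1): produces B3=S

Answer: 2, 4, 5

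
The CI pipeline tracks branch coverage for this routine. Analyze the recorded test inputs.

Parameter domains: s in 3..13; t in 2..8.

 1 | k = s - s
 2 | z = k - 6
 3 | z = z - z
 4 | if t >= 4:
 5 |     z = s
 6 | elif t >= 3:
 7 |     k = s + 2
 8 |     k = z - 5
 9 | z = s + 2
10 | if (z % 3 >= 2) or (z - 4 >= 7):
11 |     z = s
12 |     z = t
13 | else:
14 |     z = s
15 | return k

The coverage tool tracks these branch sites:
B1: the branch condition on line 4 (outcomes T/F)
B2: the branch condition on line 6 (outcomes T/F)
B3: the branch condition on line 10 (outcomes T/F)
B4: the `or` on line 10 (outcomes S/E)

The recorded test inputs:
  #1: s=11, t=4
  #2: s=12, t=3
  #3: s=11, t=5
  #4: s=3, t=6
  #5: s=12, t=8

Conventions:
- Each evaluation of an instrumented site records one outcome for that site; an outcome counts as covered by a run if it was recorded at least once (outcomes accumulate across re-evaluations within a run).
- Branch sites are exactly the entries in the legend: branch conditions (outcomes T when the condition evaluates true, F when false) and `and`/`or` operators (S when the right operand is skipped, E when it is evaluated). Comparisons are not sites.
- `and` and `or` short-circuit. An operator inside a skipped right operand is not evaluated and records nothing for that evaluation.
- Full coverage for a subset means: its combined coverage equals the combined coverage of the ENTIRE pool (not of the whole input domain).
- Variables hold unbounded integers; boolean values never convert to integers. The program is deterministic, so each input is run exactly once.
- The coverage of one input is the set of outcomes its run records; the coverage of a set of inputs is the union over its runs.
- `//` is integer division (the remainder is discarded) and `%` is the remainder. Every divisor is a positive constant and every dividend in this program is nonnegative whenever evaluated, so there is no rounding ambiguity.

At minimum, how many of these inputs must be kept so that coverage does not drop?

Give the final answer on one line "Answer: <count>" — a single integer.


#1 (s=11, t=4) -> covered: B1=T, B3=T, B4=E
#2 (s=12, t=3) -> covered: B1=F, B2=T, B3=T, B4=S
#3 (s=11, t=5) -> covered: B1=T, B3=T, B4=E
#4 (s=3, t=6) -> covered: B1=T, B3=T, B4=S
#5 (s=12, t=8) -> covered: B1=T, B3=T, B4=S
pool-wide coverage (6 outcomes): B1=T, B1=F, B2=T, B3=T, B4=S, B4=E
size 1 is not enough: best union over all size-1 subsets is 4/6
the canonical winner is {1, 2}: size 2, full 6-outcome coverage, earliest index list among size-2 covers
Answer: 2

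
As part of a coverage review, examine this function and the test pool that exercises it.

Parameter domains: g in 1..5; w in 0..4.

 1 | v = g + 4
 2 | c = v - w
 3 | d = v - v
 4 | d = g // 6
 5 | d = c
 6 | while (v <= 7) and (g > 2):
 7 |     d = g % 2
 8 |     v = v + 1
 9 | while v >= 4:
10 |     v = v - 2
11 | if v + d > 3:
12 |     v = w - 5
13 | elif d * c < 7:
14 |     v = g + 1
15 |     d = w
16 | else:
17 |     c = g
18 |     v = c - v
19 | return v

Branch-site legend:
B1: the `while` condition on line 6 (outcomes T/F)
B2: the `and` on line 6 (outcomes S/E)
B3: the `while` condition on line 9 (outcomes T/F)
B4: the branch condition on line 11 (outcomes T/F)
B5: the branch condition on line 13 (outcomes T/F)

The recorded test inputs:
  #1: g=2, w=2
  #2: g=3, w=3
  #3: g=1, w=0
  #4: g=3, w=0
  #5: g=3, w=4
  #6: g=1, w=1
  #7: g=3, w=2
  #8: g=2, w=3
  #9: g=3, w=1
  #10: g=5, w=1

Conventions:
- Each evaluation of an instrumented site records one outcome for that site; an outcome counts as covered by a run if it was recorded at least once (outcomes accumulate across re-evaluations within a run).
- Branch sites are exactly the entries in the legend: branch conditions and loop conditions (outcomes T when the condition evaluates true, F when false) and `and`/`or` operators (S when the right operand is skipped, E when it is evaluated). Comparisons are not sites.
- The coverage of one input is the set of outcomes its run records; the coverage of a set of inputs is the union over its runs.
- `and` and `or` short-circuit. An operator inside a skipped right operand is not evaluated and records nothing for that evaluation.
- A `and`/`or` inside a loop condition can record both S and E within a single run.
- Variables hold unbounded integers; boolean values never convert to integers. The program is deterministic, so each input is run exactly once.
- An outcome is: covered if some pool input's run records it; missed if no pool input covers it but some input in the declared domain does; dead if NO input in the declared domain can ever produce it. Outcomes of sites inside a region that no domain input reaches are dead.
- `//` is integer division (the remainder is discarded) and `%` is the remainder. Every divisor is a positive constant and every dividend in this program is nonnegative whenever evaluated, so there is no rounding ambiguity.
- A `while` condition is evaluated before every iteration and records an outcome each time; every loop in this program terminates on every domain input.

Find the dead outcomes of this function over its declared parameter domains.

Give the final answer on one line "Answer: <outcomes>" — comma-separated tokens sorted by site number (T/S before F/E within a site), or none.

exhaustive pass over the 25-input domain:
  reachable outcomes have witnesses, e.g. B1=T (e.g. g=3, w=0), B1=F (e.g. g=1, w=0), B2=S (e.g. g=3, w=0), B2=E (e.g. g=1, w=0)

Answer: none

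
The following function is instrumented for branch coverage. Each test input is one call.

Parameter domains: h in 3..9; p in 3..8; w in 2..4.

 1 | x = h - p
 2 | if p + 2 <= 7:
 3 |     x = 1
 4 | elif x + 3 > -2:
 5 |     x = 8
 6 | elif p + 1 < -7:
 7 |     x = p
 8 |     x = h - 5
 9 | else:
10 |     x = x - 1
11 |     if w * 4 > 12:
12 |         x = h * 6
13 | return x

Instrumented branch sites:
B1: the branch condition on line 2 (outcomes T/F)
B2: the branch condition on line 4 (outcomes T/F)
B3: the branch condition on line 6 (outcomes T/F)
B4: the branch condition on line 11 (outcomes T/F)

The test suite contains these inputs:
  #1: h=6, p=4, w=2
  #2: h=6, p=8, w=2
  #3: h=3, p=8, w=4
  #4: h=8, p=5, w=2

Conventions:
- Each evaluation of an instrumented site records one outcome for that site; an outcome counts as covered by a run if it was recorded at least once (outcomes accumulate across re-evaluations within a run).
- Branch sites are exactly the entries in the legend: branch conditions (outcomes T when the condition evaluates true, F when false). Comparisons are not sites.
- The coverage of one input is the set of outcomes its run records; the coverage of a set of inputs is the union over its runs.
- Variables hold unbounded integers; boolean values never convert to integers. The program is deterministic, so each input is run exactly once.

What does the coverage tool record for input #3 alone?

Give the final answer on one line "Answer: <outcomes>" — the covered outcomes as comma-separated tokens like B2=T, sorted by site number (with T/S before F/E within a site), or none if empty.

Tracing the run of input #3 (h=3, p=8, w=4):
  B1->F, B2->F, B3->F, B4->T
collecting distinct outcomes: B1=F, B2=F, B3=F, B4=T

Answer: B1=F, B2=F, B3=F, B4=T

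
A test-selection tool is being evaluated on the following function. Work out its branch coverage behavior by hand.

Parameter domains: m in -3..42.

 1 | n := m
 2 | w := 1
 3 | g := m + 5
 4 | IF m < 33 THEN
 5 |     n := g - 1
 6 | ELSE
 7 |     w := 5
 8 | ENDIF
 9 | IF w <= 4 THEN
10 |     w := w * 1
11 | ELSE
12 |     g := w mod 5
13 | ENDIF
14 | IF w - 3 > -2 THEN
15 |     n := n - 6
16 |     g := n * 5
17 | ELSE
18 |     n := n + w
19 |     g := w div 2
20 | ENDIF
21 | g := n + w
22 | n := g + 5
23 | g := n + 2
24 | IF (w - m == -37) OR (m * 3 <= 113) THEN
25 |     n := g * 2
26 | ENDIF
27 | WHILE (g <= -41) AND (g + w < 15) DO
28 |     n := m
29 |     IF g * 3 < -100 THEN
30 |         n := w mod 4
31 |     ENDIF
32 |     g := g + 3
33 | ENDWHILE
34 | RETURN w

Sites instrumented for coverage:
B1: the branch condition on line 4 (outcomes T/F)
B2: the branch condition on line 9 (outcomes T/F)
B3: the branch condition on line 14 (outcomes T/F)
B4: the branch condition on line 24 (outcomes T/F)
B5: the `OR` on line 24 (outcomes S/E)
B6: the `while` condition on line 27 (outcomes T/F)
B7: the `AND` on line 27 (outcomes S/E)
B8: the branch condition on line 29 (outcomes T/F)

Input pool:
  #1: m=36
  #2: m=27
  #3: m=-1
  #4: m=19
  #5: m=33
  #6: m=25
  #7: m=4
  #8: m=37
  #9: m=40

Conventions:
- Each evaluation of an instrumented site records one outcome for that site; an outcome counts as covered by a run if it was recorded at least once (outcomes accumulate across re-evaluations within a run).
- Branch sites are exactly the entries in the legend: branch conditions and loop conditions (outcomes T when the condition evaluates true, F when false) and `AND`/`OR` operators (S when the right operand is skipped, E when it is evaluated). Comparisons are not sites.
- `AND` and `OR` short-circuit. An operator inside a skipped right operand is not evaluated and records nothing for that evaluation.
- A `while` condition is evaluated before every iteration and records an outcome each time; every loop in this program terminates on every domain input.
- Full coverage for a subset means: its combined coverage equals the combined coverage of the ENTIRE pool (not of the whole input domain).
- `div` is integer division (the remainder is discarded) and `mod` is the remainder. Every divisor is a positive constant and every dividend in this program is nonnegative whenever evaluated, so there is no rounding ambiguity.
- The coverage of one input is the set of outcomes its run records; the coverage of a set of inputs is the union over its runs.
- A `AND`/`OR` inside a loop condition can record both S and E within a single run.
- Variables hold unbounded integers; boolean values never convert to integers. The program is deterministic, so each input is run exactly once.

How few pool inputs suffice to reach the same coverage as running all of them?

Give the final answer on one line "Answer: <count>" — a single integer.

test 1 (m=36) hits B1=F, B2=F, B3=T, B4=T, B5=E, B6=F, B7=S
test 2 (m=27) hits B1=T, B2=T, B3=F, B4=T, B5=E, B6=F, B7=S
test 3 (m=-1) hits B1=T, B2=T, B3=F, B4=T, B5=E, B6=F, B7=S
test 4 (m=19) hits B1=T, B2=T, B3=F, B4=T, B5=E, B6=F, B7=S
test 5 (m=33) hits B1=F, B2=F, B3=T, B4=T, B5=E, B6=F, B7=S
test 6 (m=25) hits B1=T, B2=T, B3=F, B4=T, B5=E, B6=F, B7=S
test 7 (m=4) hits B1=T, B2=T, B3=F, B4=T, B5=E, B6=F, B7=S
test 8 (m=37) hits B1=F, B2=F, B3=T, B4=T, B5=E, B6=F, B7=S
test 9 (m=40) hits B1=F, B2=F, B3=T, B4=F, B5=E, B6=F, B7=S
together the pool reaches 11 outcomes: B1=T, B1=F, B2=T, B2=F, B3=T, B3=F, B4=T, B4=F, B5=E, B6=F, B7=S
size 1 is not enough: best union over all size-1 subsets is 7/11
inputs {2, 9} (size 2) cover everything; no size-2 subset with a lexicographically smaller index list covers all 11

Answer: 2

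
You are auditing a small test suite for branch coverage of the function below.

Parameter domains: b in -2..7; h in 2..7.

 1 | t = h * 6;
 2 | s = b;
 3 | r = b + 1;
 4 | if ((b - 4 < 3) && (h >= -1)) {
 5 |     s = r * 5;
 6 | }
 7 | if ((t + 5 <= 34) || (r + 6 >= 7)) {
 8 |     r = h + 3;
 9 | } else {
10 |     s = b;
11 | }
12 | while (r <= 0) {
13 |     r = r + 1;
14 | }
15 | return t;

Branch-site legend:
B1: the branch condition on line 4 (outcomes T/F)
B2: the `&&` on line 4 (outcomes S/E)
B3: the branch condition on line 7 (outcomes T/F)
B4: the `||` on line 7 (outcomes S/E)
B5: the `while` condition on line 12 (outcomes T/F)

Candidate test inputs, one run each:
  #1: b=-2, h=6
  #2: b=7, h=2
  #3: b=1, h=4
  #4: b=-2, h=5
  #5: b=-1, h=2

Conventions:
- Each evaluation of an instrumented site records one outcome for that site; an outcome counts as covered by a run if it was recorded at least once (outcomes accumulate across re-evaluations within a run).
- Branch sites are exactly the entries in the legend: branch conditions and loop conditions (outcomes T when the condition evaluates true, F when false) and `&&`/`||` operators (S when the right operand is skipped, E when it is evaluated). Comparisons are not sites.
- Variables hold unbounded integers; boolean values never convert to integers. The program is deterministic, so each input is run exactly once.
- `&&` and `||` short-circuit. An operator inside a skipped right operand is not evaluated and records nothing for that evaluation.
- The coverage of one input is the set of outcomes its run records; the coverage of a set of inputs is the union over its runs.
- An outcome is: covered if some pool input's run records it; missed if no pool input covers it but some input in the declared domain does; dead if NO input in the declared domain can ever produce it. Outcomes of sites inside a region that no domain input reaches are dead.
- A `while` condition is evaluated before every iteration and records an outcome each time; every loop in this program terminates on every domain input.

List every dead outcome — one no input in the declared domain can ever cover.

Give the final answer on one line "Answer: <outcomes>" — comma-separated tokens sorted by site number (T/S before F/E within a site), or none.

exhaustive pass over the 60-input domain:
  reachable outcomes have witnesses, e.g. B1=T (e.g. b=-2, h=2), B1=F (e.g. b=7, h=2), B2=S (e.g. b=7, h=2), B2=E (e.g. b=-2, h=2)

Answer: none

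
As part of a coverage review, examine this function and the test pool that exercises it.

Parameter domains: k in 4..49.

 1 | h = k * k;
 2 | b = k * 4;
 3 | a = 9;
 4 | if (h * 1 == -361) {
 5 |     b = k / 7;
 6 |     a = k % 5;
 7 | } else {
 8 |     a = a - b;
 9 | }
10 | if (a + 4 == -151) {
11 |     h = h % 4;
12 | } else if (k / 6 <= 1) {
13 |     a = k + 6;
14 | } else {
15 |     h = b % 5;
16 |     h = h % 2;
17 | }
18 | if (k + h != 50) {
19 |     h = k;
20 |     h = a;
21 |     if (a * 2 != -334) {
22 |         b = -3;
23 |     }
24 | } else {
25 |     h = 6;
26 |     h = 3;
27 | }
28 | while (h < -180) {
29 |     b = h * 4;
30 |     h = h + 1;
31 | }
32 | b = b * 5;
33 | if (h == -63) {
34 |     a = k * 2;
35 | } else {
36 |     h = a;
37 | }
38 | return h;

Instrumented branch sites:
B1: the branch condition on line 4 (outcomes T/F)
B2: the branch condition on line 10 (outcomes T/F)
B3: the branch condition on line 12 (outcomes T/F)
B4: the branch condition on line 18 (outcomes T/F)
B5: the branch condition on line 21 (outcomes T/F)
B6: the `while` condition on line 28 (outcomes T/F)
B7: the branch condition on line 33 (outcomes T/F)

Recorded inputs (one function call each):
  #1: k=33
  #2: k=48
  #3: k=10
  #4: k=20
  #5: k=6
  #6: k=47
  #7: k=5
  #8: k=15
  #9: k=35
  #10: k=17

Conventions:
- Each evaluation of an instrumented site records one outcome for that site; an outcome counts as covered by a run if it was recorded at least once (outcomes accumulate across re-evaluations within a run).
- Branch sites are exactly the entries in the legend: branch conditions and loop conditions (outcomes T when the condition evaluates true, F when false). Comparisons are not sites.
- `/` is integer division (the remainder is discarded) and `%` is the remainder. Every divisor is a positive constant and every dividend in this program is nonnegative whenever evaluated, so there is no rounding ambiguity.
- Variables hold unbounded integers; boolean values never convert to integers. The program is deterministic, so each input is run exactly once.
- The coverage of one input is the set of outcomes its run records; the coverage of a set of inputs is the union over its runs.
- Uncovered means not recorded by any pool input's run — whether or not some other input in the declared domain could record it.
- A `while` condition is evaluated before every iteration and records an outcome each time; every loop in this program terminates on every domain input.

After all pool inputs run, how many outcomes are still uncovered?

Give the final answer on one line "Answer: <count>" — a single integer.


input #1, k=33: events B1->F, B2->F, B3->F, B4->T, B5->T, B6->F, B7->F; outcomes B1=F, B2=F, B3=F, B4=T, B5=T, B6=F, B7=F
input #2, k=48: events B1->F, B2->F, B3->F, B4->T, B5->T, B6->T, B6->T, B6->T, B6->F, B7->F; outcomes B1=F, B2=F, B3=F, B4=T, B5=T, B6=T, B6=F, B7=F
input #3, k=10: events B1->F, B2->F, B3->T, B4->T, B5->T, B6->F, B7->F; outcomes B1=F, B2=F, B3=T, B4=T, B5=T, B6=F, B7=F
input #4, k=20: events B1->F, B2->F, B3->F, B4->T, B5->T, B6->F, B7->F; outcomes B1=F, B2=F, B3=F, B4=T, B5=T, B6=F, B7=F
input #5, k=6: events B1->F, B2->F, B3->T, B4->T, B5->T, B6->F, B7->F; outcomes B1=F, B2=F, B3=T, B4=T, B5=T, B6=F, B7=F
input #6, k=47: events B1->F, B2->F, B3->F, B4->T, B5->T, B6->F, B7->F; outcomes B1=F, B2=F, B3=F, B4=T, B5=T, B6=F, B7=F
input #7, k=5: events B1->F, B2->F, B3->T, B4->T, B5->T, B6->F, B7->F; outcomes B1=F, B2=F, B3=T, B4=T, B5=T, B6=F, B7=F
input #8, k=15: events B1->F, B2->F, B3->F, B4->T, B5->T, B6->F, B7->F; outcomes B1=F, B2=F, B3=F, B4=T, B5=T, B6=F, B7=F
input #9, k=35: events B1->F, B2->F, B3->F, B4->T, B5->T, B6->F, B7->F; outcomes B1=F, B2=F, B3=F, B4=T, B5=T, B6=F, B7=F
input #10, k=17: events B1->F, B2->F, B3->F, B4->T, B5->T, B6->F, B7->F; outcomes B1=F, B2=F, B3=F, B4=T, B5=T, B6=F, B7=F
union over the pool: B1=F, B2=F, B3=T, B3=F, B4=T, B5=T, B6=T, B6=F, B7=F
uncovered (5 of 14): B1=T, B2=T, B4=F, B5=F, B7=T
Answer: 5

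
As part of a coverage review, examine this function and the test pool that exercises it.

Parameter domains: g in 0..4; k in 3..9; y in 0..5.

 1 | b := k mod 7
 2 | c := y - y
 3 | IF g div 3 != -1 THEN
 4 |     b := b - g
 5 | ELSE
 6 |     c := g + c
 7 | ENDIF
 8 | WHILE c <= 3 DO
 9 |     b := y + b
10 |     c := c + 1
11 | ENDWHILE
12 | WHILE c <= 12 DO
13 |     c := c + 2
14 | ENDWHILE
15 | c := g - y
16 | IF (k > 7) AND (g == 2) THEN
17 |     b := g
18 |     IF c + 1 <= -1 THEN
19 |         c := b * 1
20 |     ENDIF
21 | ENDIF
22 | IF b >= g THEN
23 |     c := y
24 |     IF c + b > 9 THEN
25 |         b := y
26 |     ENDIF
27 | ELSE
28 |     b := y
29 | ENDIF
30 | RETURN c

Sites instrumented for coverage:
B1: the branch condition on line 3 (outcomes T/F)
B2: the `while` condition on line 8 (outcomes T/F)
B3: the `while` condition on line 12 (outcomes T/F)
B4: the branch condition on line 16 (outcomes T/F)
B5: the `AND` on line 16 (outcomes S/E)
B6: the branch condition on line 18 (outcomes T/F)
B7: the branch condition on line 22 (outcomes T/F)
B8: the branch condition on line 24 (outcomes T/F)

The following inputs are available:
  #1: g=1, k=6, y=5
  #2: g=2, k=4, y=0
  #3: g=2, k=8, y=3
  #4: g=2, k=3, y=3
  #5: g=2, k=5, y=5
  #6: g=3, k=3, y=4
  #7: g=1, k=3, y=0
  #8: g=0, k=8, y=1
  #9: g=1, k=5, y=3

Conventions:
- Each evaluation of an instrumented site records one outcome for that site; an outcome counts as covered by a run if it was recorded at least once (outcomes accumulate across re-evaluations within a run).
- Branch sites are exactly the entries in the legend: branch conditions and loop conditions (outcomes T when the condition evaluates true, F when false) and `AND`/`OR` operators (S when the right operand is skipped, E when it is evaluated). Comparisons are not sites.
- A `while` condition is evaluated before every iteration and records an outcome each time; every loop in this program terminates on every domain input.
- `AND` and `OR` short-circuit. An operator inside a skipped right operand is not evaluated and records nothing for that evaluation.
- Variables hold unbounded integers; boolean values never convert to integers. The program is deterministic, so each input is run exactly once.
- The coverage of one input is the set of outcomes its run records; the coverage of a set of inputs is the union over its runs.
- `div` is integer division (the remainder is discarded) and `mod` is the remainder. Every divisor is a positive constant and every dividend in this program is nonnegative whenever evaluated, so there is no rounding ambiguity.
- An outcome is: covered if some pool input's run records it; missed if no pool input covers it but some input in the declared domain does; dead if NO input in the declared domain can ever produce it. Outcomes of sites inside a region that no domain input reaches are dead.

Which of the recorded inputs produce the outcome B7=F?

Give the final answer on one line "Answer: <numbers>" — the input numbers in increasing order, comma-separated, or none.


input #1 (g=1, k=6, y=5): misses B7=F
input #2 (g=2, k=4, y=0): misses B7=F
input #3 (g=2, k=8, y=3): misses B7=F
input #4 (g=2, k=3, y=3): misses B7=F
input #5 (g=2, k=5, y=5): misses B7=F
input #6 (g=3, k=3, y=4): misses B7=F
input #7 (g=1, k=3, y=0): misses B7=F
input #8 (g=0, k=8, y=1): misses B7=F
input #9 (g=1, k=5, y=3): misses B7=F
Answer: none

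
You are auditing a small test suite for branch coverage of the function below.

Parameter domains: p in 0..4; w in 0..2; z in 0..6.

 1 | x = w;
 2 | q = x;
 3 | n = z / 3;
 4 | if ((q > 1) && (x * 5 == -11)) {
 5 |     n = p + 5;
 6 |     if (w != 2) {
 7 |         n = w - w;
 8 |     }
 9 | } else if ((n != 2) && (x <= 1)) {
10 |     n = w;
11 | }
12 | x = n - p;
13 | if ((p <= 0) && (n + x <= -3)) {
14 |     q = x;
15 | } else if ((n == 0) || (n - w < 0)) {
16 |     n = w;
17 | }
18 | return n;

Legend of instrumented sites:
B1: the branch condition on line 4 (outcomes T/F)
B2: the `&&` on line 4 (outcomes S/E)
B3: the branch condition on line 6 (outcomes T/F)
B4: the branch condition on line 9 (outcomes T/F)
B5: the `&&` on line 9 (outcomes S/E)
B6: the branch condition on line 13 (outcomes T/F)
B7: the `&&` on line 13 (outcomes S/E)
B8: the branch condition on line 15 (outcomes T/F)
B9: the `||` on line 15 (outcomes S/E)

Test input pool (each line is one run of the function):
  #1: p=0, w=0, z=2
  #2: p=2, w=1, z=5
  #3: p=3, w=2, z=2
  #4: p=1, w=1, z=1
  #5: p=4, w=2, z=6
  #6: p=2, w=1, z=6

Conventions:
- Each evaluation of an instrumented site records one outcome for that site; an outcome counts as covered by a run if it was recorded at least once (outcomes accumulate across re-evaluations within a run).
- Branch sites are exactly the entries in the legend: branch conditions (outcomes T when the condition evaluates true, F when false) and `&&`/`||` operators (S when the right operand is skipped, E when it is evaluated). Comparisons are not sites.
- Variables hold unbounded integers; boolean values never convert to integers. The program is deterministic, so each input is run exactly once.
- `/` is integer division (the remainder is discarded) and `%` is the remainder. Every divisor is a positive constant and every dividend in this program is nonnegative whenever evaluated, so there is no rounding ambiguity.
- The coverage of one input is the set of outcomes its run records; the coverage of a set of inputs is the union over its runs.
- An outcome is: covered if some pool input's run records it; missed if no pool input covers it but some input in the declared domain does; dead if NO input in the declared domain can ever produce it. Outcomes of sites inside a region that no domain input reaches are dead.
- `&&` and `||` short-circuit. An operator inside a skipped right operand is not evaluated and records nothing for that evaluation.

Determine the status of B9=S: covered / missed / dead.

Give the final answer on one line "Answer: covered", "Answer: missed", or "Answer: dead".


B9=S is recorded by pool input(s) 1, 3 -> covered
Answer: covered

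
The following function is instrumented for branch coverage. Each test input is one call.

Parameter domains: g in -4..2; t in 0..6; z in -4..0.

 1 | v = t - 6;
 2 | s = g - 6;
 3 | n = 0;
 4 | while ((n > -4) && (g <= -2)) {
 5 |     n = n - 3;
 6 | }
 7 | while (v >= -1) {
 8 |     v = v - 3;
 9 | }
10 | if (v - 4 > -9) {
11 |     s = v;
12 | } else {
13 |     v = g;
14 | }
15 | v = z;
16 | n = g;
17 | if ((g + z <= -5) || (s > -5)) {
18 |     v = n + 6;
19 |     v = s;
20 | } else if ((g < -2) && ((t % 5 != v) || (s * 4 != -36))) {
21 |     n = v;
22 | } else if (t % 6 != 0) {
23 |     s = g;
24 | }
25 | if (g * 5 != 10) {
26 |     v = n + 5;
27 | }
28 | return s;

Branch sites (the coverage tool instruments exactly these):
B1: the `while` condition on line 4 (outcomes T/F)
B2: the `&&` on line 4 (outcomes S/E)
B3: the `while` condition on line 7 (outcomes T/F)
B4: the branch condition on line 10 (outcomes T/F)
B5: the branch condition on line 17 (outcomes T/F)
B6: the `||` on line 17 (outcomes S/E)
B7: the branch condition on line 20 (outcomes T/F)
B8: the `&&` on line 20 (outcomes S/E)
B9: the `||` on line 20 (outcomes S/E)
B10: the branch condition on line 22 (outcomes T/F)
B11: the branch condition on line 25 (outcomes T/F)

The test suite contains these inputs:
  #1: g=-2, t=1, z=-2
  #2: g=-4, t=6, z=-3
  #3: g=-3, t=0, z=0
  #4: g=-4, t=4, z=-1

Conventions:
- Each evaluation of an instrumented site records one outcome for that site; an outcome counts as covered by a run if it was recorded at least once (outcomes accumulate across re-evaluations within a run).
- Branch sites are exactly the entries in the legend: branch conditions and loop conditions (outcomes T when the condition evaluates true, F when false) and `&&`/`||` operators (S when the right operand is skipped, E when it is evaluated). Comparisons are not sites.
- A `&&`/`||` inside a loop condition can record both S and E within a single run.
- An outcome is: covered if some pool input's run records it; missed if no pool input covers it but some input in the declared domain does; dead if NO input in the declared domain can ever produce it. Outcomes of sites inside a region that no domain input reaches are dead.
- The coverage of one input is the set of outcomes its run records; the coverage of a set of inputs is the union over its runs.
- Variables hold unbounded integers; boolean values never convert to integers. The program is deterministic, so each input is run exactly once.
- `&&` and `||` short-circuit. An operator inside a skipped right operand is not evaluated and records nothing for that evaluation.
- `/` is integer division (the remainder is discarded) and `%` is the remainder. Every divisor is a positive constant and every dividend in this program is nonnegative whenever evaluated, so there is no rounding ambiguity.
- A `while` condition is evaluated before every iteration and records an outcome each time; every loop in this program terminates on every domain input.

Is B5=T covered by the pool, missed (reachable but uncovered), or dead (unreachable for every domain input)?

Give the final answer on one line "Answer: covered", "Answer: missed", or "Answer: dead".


B5=T is recorded by pool input(s) 2, 4 -> covered
Answer: covered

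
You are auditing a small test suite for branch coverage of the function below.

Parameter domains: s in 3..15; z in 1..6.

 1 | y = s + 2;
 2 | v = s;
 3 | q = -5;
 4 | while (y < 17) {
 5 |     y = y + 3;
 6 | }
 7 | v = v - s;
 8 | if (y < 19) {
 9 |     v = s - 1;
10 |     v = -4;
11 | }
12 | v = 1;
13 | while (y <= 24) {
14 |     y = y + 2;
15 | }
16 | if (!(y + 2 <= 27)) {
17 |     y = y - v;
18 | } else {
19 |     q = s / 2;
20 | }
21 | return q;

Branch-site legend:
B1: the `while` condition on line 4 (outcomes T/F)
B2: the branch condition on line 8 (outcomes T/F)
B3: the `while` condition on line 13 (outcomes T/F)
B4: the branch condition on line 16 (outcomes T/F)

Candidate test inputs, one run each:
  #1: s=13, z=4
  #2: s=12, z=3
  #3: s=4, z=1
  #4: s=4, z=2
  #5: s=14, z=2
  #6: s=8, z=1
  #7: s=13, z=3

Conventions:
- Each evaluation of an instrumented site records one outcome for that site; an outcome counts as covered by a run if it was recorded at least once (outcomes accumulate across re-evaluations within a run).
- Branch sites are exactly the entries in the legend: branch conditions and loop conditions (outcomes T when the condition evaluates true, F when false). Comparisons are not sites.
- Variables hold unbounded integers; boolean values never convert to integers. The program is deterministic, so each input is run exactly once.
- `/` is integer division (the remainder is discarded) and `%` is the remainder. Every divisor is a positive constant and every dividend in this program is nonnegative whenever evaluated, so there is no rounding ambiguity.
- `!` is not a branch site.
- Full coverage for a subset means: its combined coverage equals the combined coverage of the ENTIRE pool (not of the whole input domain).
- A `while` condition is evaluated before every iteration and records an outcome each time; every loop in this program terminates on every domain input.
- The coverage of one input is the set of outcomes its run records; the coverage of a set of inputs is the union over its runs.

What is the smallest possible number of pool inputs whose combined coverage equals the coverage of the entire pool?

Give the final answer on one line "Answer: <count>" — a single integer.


#1 (s=13, z=4) -> B1->T, B1->F, B2->T, B3->T, B3->T, B3->T, B3->T, B3->F, B4->T; covered: B1=T, B1=F, B2=T, B3=T, B3=F, B4=T
#2 (s=12, z=3) -> B1->T, B1->F, B2->T, B3->T, B3->T, B3->T, B3->T, B3->F, B4->F; covered: B1=T, B1=F, B2=T, B3=T, B3=F, B4=F
#3 (s=4, z=1) -> B1->T, B1->T, B1->T, B1->T, B1->F, B2->T, B3->T, B3->T, B3->T, B3->T, B3->F, B4->T; covered: B1=T, B1=F, B2=T, B3=T, B3=F, B4=T
#4 (s=4, z=2) -> B1->T, B1->T, B1->T, B1->T, B1->F, B2->T, B3->T, B3->T, B3->T, B3->T, B3->F, B4->T; covered: B1=T, B1=F, B2=T, B3=T, B3=F, B4=T
#5 (s=14, z=2) -> B1->T, B1->F, B2->F, B3->T, B3->T, B3->T, B3->F, B4->F; covered: B1=T, B1=F, B2=F, B3=T, B3=F, B4=F
#6 (s=8, z=1) -> B1->T, B1->T, B1->T, B1->F, B2->F, B3->T, B3->T, B3->T, B3->F, B4->F; covered: B1=T, B1=F, B2=F, B3=T, B3=F, B4=F
#7 (s=13, z=3) -> B1->T, B1->F, B2->T, B3->T, B3->T, B3->T, B3->T, B3->F, B4->T; covered: B1=T, B1=F, B2=T, B3=T, B3=F, B4=T
union over all inputs: B1=T, B1=F, B2=T, B2=F, B3=T, B3=F, B4=T, B4=F (8 outcomes)
every size-1 subset falls short of the 8 outcomes (best: 6/8)
the canonical winner is {1, 5}: size 2, full 8-outcome coverage, earliest index list among size-2 covers
Answer: 2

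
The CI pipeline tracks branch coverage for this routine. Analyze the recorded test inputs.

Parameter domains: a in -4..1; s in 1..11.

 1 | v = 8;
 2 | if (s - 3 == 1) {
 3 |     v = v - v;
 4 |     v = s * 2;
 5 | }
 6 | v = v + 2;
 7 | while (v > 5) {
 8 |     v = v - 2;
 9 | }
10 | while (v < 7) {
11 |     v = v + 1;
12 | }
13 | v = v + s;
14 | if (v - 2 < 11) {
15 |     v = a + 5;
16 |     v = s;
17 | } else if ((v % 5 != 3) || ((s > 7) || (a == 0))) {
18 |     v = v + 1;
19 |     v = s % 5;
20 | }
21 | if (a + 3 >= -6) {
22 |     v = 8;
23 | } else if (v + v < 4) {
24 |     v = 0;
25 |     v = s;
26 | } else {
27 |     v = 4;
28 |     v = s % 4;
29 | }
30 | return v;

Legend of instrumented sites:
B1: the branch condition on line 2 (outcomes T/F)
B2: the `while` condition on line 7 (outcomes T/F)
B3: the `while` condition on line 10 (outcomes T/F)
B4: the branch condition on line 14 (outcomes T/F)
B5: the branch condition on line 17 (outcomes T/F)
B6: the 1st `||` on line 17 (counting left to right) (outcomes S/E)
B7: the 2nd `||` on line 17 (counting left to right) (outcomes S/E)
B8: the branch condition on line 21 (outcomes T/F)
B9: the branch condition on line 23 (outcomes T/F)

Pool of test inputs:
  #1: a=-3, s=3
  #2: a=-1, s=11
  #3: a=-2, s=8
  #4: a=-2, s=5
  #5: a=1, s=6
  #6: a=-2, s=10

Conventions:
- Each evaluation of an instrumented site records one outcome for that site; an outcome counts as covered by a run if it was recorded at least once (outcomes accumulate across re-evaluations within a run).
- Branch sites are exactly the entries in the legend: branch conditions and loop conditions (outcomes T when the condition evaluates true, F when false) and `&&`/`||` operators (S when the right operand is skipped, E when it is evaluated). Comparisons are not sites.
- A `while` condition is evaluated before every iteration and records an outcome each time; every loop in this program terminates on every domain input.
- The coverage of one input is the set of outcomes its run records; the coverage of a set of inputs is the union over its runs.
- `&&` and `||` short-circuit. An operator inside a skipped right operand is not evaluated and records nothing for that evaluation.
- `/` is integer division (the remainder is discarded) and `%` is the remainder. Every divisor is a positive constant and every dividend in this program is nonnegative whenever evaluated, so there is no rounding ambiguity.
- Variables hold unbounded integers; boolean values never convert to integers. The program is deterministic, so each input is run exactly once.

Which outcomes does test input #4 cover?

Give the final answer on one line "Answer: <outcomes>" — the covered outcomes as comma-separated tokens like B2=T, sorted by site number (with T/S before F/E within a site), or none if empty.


Tracing the run of input #4 (a=-2, s=5):
  B1->F, B2->T, B2->T, B2->T, B2->F, B3->T, B3->T, B3->T, B3->F, B4->T
  B8->T
collecting distinct outcomes: B1=F, B2=T, B2=F, B3=T, B3=F, B4=T, B8=T
Answer: B1=F, B2=T, B2=F, B3=T, B3=F, B4=T, B8=T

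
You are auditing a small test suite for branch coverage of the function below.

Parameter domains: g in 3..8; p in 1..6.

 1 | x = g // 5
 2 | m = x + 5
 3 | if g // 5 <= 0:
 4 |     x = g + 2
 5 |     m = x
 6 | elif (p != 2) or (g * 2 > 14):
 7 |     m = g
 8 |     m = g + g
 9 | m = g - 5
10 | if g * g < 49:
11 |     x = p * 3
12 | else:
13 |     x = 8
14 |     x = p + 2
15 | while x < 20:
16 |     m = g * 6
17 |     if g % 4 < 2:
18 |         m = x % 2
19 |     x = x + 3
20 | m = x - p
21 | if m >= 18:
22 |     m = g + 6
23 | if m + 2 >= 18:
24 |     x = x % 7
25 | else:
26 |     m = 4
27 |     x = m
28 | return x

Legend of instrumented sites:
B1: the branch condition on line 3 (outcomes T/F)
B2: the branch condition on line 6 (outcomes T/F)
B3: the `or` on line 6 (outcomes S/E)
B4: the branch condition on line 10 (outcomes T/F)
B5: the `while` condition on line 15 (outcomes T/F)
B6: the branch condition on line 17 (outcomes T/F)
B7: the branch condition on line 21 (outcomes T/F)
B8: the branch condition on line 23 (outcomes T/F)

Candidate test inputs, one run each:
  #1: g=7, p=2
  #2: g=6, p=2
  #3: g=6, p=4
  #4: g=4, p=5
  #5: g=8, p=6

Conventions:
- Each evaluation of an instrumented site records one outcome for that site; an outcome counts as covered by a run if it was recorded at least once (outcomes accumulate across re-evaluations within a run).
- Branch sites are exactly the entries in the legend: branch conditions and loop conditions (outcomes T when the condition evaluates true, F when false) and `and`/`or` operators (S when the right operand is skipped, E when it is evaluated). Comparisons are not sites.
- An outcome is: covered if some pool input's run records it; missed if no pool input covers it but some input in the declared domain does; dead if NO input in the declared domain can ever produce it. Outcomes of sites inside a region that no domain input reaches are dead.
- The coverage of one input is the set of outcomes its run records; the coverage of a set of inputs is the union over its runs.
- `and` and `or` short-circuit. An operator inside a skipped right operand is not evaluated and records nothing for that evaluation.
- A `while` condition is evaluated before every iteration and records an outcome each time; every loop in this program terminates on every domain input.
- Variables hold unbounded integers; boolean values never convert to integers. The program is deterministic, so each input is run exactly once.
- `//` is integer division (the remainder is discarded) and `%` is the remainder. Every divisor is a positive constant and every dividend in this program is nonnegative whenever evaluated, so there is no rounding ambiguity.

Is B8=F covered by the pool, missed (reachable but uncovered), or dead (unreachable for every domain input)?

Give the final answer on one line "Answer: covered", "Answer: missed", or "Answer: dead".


B8=F is recorded by pool input(s) 1, 2, 5 -> covered
Answer: covered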